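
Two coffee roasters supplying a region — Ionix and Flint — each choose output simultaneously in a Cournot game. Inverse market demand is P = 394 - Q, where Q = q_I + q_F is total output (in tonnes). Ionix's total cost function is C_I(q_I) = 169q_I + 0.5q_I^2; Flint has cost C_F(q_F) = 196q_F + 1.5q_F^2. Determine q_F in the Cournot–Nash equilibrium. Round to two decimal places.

26.36

Ionix's profit: π_I = (394 - Q)q_I - (169q_I + (1/2)q_I²). Setting ∂π_I/∂q_I = 0: 225 - 3q_I - (q_F) = 0.
Flint's profit: π_F = (394 - Q)q_F - (196q_F + (3/2)q_F²). Setting ∂π_F/∂q_F = 0: 198 - 5q_F - (q_I) = 0.
So q_I = (225 - q_F)/3 and q_F = (198 - q_I)/5.
Solving the pair: q_I = 927/14, q_F = 369/14.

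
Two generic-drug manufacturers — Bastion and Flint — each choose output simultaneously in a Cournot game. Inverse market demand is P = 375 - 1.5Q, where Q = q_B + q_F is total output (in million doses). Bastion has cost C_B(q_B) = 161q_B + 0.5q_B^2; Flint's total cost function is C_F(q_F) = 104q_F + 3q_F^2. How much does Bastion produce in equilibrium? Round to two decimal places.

Bastion's profit: π_B = (375 - 1.5Q)q_B - (161q_B + (1/2)q_B²). Setting ∂π_B/∂q_B = 0: 214 - 4q_B - (3/2)(q_F) = 0.
Flint's first-order condition: 271 - 9q_F - (3/2)(q_B) = 0.
So q_B = (214 - (3/2)q_F)/4 and q_F = (271 - (3/2)q_B)/9.
Substituting one into the other gives q_B = 45.0222 and q_F = 22.6074.

45.02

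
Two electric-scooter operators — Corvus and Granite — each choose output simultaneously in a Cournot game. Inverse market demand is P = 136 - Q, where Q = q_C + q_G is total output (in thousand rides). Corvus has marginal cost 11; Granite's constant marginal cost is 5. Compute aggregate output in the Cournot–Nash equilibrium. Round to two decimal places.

85.33

Corvus's profit: π_C = (136 - Q)q_C - (11q_C). Setting ∂π_C/∂q_C = 0: 125 - 2q_C - (q_G) = 0.
Granite's first-order condition: 131 - 2q_G - (q_C) = 0.
Best responses: q_C = (125 - q_G)/2, q_G = (131 - q_C)/2.
Solving the pair: q_C = 119/3, q_G = 137/3.
Total output Q = 119/3 + 137/3 = 256/3.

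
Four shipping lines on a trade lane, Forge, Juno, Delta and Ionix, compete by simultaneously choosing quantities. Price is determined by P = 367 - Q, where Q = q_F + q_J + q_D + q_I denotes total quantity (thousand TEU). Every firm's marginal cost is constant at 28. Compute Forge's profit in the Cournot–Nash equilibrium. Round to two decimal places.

Each firm earns π_i = (367 - Q)q_i - 28q_i.
Setting ∂π_i/∂q_i = 0 with rivals' quantities fixed: 339 - 2q_i - Σ_{j≠i} q_j = 0.
By symmetry each firm produces the same amount; substituting Σ_{j≠i} q_j = 3q_i yields q_i = 339/5.
Price P = 367 - 1356/5 = 479/5.
Forge's profit: (479/5 - 28)·(339/5) = 4596.8400.

4596.84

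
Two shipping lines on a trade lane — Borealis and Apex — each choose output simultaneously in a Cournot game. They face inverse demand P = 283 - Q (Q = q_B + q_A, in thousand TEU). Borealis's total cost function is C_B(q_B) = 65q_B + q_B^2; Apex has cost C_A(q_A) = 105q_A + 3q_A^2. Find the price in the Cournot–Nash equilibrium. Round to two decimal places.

Borealis's profit: π_B = (283 - Q)q_B - (65q_B + q_B²). Setting ∂π_B/∂q_B = 0: 218 - 4q_B - (q_A) = 0.
Apex's profit: π_A = (283 - Q)q_A - (105q_A + 3q_A²). Setting ∂π_A/∂q_A = 0: 178 - 8q_A - (q_B) = 0.
Best responses: q_B = (218 - q_A)/4, q_A = (178 - q_B)/8.
Solving the pair: q_B = 1566/31, q_A = 494/31.
Total output Q = 66.4516, so price P = 283 - 66.4516 = 216.5484.

216.55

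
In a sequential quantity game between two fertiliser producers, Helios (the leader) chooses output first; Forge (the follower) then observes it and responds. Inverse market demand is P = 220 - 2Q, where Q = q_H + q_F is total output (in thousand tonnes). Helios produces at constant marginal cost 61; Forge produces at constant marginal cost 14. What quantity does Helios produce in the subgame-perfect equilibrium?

28

Solve by backward induction. Given q_H, the follower Forge maximises π_F = (220 - 2q_H - 2q_F)q_F - 14q_F.
Setting the follower's marginal profit to zero, 206 - 2q_H - 4q_F = 0, i.e. q_F = (206 - 2q_H)/4.
The leader anticipates this reaction. Substituting into P = 220 - 2Q gives P = 117 - q_H, so π_H = (117 - q_H)q_H - 61q_H.
The leader's first-order condition 56 - 2q_H = 0 yields q_H = 28.
Then q_F = (206 - 2·28)/4 = 75/2.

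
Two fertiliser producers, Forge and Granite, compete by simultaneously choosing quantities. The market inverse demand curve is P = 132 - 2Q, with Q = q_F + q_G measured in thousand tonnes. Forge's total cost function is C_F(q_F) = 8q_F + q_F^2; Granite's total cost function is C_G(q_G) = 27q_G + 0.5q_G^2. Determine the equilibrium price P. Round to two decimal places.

71.08

Forge's profit: π_F = (132 - 2Q)q_F - (8q_F + q_F²). Setting ∂π_F/∂q_F = 0: 124 - 6q_F - 2(q_G) = 0.
Granite's profit: π_G = (132 - 2Q)q_G - (27q_G + (1/2)q_G²). Setting ∂π_G/∂q_G = 0: 105 - 5q_G - 2(q_F) = 0.
Rearranging gives the reaction functions q_F = (124 - 2q_G)/6 and q_G = (105 - 2q_F)/5.
Solving the pair: q_F = 205/13, q_G = 191/13.
Total output Q = 396/13, so price P = 132 - 2·(396/13) = 924/13.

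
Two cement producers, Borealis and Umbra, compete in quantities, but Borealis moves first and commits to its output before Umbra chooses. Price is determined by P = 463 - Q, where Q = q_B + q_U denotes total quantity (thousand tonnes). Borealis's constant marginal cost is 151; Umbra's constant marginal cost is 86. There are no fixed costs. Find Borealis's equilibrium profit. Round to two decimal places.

The follower Umbra best-responds to any q_B: π_U = (463 - Q)q_U - 86q_U.
Setting the follower's marginal profit to zero, 377 - q_B - 2q_U = 0, i.e. q_U = (377 - q_B)/2.
Borealis substitutes q_U(q_B) into its own profit: π_B = q_B(463 - q_B - (377 - q_B)/2) - 151q_B = (549/2 - (1/2)q_B)q_B - 151q_B.
Maximising: ∂π_B/∂q_B = 247/2 - q_B = 0, giving q_B = 247/2.
Then q_U = (377 - 247/2)/2 = 507/4.
Price P = 463 - 1001/4 = 851/4.
Borealis's profit: (851/4 - 151)·(247/2) = 7626.1250.

7626.13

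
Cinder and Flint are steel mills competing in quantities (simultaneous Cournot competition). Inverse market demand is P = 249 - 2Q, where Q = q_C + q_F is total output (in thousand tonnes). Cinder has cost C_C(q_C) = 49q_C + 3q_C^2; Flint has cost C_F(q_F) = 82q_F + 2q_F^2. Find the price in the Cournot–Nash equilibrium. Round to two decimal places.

182.26

Cinder's profit: π_C = (249 - 2Q)q_C - (49q_C + 3q_C²). Setting ∂π_C/∂q_C = 0: 200 - 10q_C - 2(q_F) = 0.
Flint's profit: π_F = (249 - 2Q)q_F - (82q_F + 2q_F²). Setting ∂π_F/∂q_F = 0: 167 - 8q_F - 2(q_C) = 0.
So q_C = (200 - 2q_F)/10 and q_F = (167 - 2q_C)/8.
Substituting one into the other gives q_C = 633/38 and q_F = 635/38.
Total output Q = 634/19, so price P = 249 - 2·(634/19) = 182.2632.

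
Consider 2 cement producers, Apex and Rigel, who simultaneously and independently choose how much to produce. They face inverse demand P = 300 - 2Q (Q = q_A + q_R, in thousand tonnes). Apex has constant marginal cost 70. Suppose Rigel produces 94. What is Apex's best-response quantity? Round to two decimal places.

10.50

With the rival's output fixed at 94, Apex's profit is π_A = (300 - 2·94 - 2q_A)q_A - (70q_A) = (112 - 2q_A)q_A - (70q_A).
∂π_A/∂q_A = 42 - 4q_A = 0, so q_A = 21/2.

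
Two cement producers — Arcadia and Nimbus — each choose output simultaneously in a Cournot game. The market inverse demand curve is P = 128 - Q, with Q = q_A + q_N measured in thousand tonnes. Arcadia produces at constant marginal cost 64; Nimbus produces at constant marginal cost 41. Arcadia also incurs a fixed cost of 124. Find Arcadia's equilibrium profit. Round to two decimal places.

62.78

Arcadia's profit: π_A = (128 - Q)q_A - (64q_A). Setting ∂π_A/∂q_A = 0: 64 - 2q_A - (q_N) = 0.
Nimbus's first-order condition: 87 - 2q_N - (q_A) = 0.
So q_A = (64 - q_N)/2 and q_N = (87 - q_A)/2.
Substituting one into the other gives q_A = 41/3 and q_N = 110/3.
Price P = 128 - 151/3 = 233/3.
Arcadia's profit: (233/3 - 64)·(41/3) - 124 = 565/9.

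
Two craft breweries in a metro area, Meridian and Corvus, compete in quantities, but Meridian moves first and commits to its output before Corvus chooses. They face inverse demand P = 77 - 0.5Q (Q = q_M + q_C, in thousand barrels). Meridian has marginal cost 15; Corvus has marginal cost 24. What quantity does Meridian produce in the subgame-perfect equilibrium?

71

Solve by backward induction. Given q_M, the follower Corvus maximises π_C = (77 - (1/2)q_M - (1/2)q_C)q_C - 24q_C.
∂π_C/∂q_C = 53 - (1/2)q_M - q_C = 0 gives the reaction function q_C = (53 - (1/2)q_M).
Meridian substitutes q_C(q_M) into its own profit: π_M = q_M(77 - (1/2)q_M - (53 - (1/2)q_M)/2) - 15q_M = (101/2 - (1/4)q_M)q_M - 15q_M.
Leader FOC: 71/2 - (1/2)q_M = 0, so q_M = 71.
Then q_C = (53 - (1/2)·71) = 35/2.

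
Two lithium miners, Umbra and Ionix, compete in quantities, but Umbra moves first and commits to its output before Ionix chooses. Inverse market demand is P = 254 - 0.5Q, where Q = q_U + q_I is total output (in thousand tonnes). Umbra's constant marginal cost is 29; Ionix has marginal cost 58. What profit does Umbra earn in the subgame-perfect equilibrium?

16129

The follower Ionix best-responds to any q_U: π_I = (254 - 0.5Q)q_I - 58q_I.
Setting the follower's marginal profit to zero, 196 - (1/2)q_U - q_I = 0, i.e. q_I = (196 - (1/2)q_U).
The leader anticipates this reaction. Substituting into P = 254 - 0.5Q gives P = 156 - (1/4)q_U, so π_U = (156 - (1/4)q_U)q_U - 29q_U.
Maximising: ∂π_U/∂q_U = 127 - (1/2)q_U = 0, giving q_U = 254.
Then q_I = (196 - (1/2)·254) = 69.
Price P = 254 - (1/2)·323 = 185/2.
Umbra's profit: (185/2 - 29)·254 = 16129.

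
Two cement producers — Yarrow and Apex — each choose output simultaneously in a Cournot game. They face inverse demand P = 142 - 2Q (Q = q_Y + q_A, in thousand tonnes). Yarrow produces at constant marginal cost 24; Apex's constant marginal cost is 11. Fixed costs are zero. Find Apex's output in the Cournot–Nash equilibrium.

24

Yarrow's profit: π_Y = (142 - 2Q)q_Y - (24q_Y). Setting ∂π_Y/∂q_Y = 0: 118 - 4q_Y - 2(q_A) = 0.
Apex's profit: π_A = (142 - 2Q)q_A - (11q_A). Setting ∂π_A/∂q_A = 0: 131 - 4q_A - 2(q_Y) = 0.
Rearranging gives the reaction functions q_Y = (118 - 2q_A)/4 and q_A = (131 - 2q_Y)/4.
Solving the pair: q_Y = 35/2, q_A = 24.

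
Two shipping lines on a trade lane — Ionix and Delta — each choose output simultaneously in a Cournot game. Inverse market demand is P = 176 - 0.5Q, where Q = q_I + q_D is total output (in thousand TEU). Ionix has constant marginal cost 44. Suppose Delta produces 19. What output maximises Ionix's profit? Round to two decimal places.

With the rival's output fixed at 19, Ionix's profit is π_I = (176 - (1/2)·19 - (1/2)q_I)q_I - (44q_I) = (333/2 - (1/2)q_I)q_I - (44q_I).
∂π_I/∂q_I = 245/2 - q_I = 0, so q_I = 245/2.

122.50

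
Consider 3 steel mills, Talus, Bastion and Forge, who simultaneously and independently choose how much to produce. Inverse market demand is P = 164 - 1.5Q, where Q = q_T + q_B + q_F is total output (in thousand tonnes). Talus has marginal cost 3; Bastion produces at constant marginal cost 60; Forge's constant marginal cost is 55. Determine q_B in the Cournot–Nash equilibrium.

Talus's profit: π_T = (164 - 1.5Q)q_T - (3q_T). Setting ∂π_T/∂q_T = 0: 161 - 3q_T - (3/2)(q_B + q_F) = 0.
Bastion's first-order condition: 104 - 3q_B - (3/2)(q_T + q_F) = 0.
Forge's first-order condition: 109 - 3q_F - (3/2)(q_T + q_B) = 0.
Adding the 3 first-order conditions: 374 − 6Q = 0, so Q = 187/3.
Back-substituting: q_T = (161 − 187/2)/(3/2) = 45, q_B = (104 − 187/2)/(3/2) = 7, q_F = (109 − 187/2)/(3/2) = 31/3.

7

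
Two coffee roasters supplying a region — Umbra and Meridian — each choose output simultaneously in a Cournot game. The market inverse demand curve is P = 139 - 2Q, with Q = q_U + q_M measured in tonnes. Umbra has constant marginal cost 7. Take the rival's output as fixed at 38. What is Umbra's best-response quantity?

With the rival's output fixed at 38, Umbra's profit is π_U = (139 - 2·38 - 2q_U)q_U - (7q_U) = (63 - 2q_U)q_U - (7q_U).
∂π_U/∂q_U = 56 - 4q_U = 0, so q_U = 14.

14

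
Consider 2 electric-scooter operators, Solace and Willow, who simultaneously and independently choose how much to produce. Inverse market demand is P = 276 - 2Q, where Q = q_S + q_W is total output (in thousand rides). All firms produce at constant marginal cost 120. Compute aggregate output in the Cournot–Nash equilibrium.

Each firm earns π_i = (276 - 2Q)q_i - 120q_i.
First-order condition (treating rivals' output as given): 156 - 4q_i - 2q_j = 0.
With identical firms every q_j equals q_i, so q_j = q_i and 156 = 6q_i, giving q_i = 26.
Total output Q = 26 + 26 = 52.

52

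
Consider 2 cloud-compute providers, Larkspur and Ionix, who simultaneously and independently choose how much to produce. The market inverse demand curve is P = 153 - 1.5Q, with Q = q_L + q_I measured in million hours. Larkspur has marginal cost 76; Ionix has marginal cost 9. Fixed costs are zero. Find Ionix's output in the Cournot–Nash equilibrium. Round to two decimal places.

Larkspur's profit: π_L = (153 - 1.5Q)q_L - (76q_L). Setting ∂π_L/∂q_L = 0: 77 - 3q_L - (3/2)(q_I) = 0.
Ionix's profit: π_I = (153 - 1.5Q)q_I - (9q_I). Setting ∂π_I/∂q_I = 0: 144 - 3q_I - (3/2)(q_L) = 0.
So q_L = (77 - (3/2)q_I)/3 and q_I = (144 - (3/2)q_L)/3.
Solving the pair: q_L = 20/9, q_I = 422/9.

46.89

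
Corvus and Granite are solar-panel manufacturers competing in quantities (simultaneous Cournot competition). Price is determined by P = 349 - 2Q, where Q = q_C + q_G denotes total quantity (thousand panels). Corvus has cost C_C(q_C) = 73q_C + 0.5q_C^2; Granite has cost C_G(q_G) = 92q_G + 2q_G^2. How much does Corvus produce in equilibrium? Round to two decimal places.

Corvus's profit: π_C = (349 - 2Q)q_C - (73q_C + (1/2)q_C²). Setting ∂π_C/∂q_C = 0: 276 - 5q_C - 2(q_G) = 0.
Granite's profit: π_G = (349 - 2Q)q_G - (92q_G + 2q_G²). Setting ∂π_G/∂q_G = 0: 257 - 8q_G - 2(q_C) = 0.
Rearranging gives the reaction functions q_C = (276 - 2q_G)/5 and q_G = (257 - 2q_C)/8.
Substituting one into the other gives q_C = 847/18 and q_G = 733/36.

47.06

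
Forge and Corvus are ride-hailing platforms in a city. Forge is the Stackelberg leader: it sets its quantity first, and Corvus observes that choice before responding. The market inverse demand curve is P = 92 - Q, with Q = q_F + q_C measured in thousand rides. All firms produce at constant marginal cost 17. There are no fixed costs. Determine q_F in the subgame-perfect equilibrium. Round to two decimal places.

37.50

Solve by backward induction. Given q_F, the follower Corvus maximises π_C = (92 - q_F - q_C)q_C - 17q_C.
∂π_C/∂q_C = 75 - q_F - 2q_C = 0 gives the reaction function q_C = (75 - q_F)/2.
Forge substitutes q_C(q_F) into its own profit: π_F = q_F(92 - q_F - (75 - q_F)/2) - 17q_F = (109/2 - (1/2)q_F)q_F - 17q_F.
The leader's first-order condition 75/2 - q_F = 0 yields q_F = 75/2.
Then q_C = (75 - 75/2)/2 = 75/4.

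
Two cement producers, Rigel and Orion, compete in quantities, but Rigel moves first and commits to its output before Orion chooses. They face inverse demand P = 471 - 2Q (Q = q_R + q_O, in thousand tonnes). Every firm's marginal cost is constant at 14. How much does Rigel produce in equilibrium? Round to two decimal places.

The follower Orion best-responds to any q_R: π_O = (471 - 2Q)q_O - 14q_O.
∂π_O/∂q_O = 457 - 2q_R - 4q_O = 0 gives the reaction function q_O = (457 - 2q_R)/4.
Rigel substitutes q_O(q_R) into its own profit: π_R = q_R(471 - 2q_R - (457 - 2q_R)/2) - 14q_R = (485/2 - q_R)q_R - 14q_R.
The leader's first-order condition 457/2 - 2q_R = 0 yields q_R = 457/4.
Then q_O = (457 - 2·(457/4))/4 = 457/8.

114.25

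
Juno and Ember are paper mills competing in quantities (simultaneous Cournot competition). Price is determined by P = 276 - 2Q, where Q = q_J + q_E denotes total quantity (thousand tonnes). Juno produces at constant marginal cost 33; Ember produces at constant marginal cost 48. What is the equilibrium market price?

119

Juno's profit: π_J = (276 - 2Q)q_J - (33q_J). Setting ∂π_J/∂q_J = 0: 243 - 4q_J - 2(q_E) = 0.
Ember's profit: π_E = (276 - 2Q)q_E - (48q_E). Setting ∂π_E/∂q_E = 0: 228 - 4q_E - 2(q_J) = 0.
Rearranging gives the reaction functions q_J = (243 - 2q_E)/4 and q_E = (228 - 2q_J)/4.
Substituting one into the other gives q_J = 43 and q_E = 71/2.
Total output Q = 157/2, so price P = 276 - 2·(157/2) = 119.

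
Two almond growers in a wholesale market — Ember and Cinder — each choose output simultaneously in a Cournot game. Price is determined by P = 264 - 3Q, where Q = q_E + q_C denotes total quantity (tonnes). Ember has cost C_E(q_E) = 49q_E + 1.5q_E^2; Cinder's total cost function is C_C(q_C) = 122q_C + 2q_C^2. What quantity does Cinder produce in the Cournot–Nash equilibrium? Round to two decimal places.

7.81

Ember's profit: π_E = (264 - 3Q)q_E - (49q_E + (3/2)q_E²). Setting ∂π_E/∂q_E = 0: 215 - 9q_E - 3(q_C) = 0.
Cinder's profit: π_C = (264 - 3Q)q_C - (122q_C + 2q_C²). Setting ∂π_C/∂q_C = 0: 142 - 10q_C - 3(q_E) = 0.
So q_E = (215 - 3q_C)/9 and q_C = (142 - 3q_E)/10.
Solving the pair: q_E = 1724/81, q_C = 211/27.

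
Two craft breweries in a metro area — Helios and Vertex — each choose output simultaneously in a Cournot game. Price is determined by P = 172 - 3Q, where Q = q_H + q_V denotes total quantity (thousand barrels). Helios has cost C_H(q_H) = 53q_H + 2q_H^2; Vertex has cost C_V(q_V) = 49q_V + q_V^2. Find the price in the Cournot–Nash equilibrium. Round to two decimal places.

110.48

Helios's profit: π_H = (172 - 3Q)q_H - (53q_H + 2q_H²). Setting ∂π_H/∂q_H = 0: 119 - 10q_H - 3(q_V) = 0.
Vertex's profit: π_V = (172 - 3Q)q_V - (49q_V + q_V²). Setting ∂π_V/∂q_V = 0: 123 - 8q_V - 3(q_H) = 0.
Rearranging gives the reaction functions q_H = (119 - 3q_V)/10 and q_V = (123 - 3q_H)/8.
Substituting one into the other gives q_H = 583/71 and q_V = 873/71.
Total output Q = 1456/71, so price P = 172 - 3·(1456/71) = 110.4789.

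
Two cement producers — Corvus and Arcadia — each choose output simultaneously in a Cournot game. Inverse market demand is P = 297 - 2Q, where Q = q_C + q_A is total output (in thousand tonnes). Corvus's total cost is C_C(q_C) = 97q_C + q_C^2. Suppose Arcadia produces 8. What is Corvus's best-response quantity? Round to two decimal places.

With the rival's output fixed at 8, Corvus's profit is π_C = (297 - 2·8 - 2q_C)q_C - (97q_C + q_C²) = (281 - 2q_C)q_C - (97q_C + q_C²).
∂π_C/∂q_C = 184 - 6q_C = 0, so q_C = 92/3.

30.67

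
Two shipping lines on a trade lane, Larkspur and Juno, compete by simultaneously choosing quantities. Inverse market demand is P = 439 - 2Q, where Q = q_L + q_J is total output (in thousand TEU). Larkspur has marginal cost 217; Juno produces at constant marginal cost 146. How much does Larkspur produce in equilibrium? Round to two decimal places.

25.17

Larkspur's profit: π_L = (439 - 2Q)q_L - (217q_L). Setting ∂π_L/∂q_L = 0: 222 - 4q_L - 2(q_J) = 0.
Juno's profit: π_J = (439 - 2Q)q_J - (146q_J). Setting ∂π_J/∂q_J = 0: 293 - 4q_J - 2(q_L) = 0.
Best responses: q_L = (222 - 2q_J)/4, q_J = (293 - 2q_L)/4.
Solving the pair: q_L = 151/6, q_J = 182/3.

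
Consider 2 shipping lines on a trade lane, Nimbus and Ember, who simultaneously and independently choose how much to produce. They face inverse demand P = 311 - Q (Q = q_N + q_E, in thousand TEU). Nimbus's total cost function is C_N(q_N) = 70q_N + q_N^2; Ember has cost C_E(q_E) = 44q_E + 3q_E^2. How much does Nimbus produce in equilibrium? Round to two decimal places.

53.58

Nimbus's profit: π_N = (311 - Q)q_N - (70q_N + q_N²). Setting ∂π_N/∂q_N = 0: 241 - 4q_N - (q_E) = 0.
Ember's first-order condition: 267 - 8q_E - (q_N) = 0.
So q_N = (241 - q_E)/4 and q_E = (267 - q_N)/8.
Solving the pair: q_N = 1661/31, q_E = 827/31.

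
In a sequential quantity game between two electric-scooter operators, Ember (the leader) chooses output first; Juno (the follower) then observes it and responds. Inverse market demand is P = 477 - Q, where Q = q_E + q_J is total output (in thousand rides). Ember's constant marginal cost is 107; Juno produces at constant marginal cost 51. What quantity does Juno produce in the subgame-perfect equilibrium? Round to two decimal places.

134.50

Solve by backward induction. Given q_E, the follower Juno maximises π_J = (477 - q_E - q_J)q_J - 51q_J.
Setting the follower's marginal profit to zero, 426 - q_E - 2q_J = 0, i.e. q_J = (426 - q_E)/2.
Ember substitutes q_J(q_E) into its own profit: π_E = q_E(477 - q_E - (426 - q_E)/2) - 107q_E = (264 - (1/2)q_E)q_E - 107q_E.
Maximising: ∂π_E/∂q_E = 157 - q_E = 0, giving q_E = 157.
Then q_J = (426 - 157)/2 = 269/2.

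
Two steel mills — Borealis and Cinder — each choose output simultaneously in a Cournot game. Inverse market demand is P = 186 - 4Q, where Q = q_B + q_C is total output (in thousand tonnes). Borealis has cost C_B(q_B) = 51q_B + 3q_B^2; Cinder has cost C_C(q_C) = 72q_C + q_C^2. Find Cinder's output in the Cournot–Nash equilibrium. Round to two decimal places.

Borealis's profit: π_B = (186 - 4Q)q_B - (51q_B + 3q_B²). Setting ∂π_B/∂q_B = 0: 135 - 14q_B - 4(q_C) = 0.
Cinder's first-order condition: 114 - 10q_C - 4(q_B) = 0.
Rearranging gives the reaction functions q_B = (135 - 4q_C)/14 and q_C = (114 - 4q_B)/10.
Substituting one into the other gives q_B = 447/62 and q_C = 264/31.

8.52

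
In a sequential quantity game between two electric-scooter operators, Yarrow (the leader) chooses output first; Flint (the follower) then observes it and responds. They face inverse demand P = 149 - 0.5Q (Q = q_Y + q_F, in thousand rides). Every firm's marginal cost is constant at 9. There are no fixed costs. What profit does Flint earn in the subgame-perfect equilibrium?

2450

Solve by backward induction. Given q_Y, the follower Flint maximises π_F = (149 - (1/2)q_Y - (1/2)q_F)q_F - 9q_F.
Setting the follower's marginal profit to zero, 140 - (1/2)q_Y - q_F = 0, i.e. q_F = (140 - (1/2)q_Y).
Yarrow substitutes q_F(q_Y) into its own profit: π_Y = q_Y(149 - (1/2)q_Y - (140 - (1/2)q_Y)/2) - 9q_Y = (79 - (1/4)q_Y)q_Y - 9q_Y.
Maximising: ∂π_Y/∂q_Y = 70 - (1/2)q_Y = 0, giving q_Y = 140.
Then q_F = (140 - (1/2)·140) = 70.
Price P = 149 - (1/2)·210 = 44.
Flint's profit: (44 - 9)·70 = 2450.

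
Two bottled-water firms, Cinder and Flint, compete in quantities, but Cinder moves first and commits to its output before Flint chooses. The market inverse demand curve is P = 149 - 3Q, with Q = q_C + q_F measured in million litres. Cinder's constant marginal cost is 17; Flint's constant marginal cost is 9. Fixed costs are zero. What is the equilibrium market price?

48

Solve by backward induction. Given q_C, the follower Flint maximises π_F = (149 - 3q_C - 3q_F)q_F - 9q_F.
∂π_F/∂q_F = 140 - 3q_C - 6q_F = 0 gives the reaction function q_F = (140 - 3q_C)/6.
The leader anticipates this reaction. Substituting into P = 149 - 3Q gives P = 79 - (3/2)q_C, so π_C = (79 - (3/2)q_C)q_C - 17q_C.
Leader FOC: 62 - 3q_C = 0, so q_C = 62/3.
Then q_F = (140 - 3·(62/3))/6 = 13.
Total output Q = 101/3, so price P = 149 - 3·(101/3) = 48.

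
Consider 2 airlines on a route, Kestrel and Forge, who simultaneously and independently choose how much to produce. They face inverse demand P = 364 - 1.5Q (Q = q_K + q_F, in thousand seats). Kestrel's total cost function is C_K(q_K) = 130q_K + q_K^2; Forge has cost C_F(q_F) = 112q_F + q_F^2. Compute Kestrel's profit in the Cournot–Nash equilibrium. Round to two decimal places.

3029.89

Kestrel's profit: π_K = (364 - 1.5Q)q_K - (130q_K + q_K²). Setting ∂π_K/∂q_K = 0: 234 - 5q_K - (3/2)(q_F) = 0.
Forge's first-order condition: 252 - 5q_F - (3/2)(q_K) = 0.
Rearranging gives the reaction functions q_K = (234 - (3/2)q_F)/5 and q_F = (252 - (3/2)q_K)/5.
Solving the pair: q_K = 34.8132, q_F = 39.9560.
Price P = 364 - (3/2)·(972/13) = 251.8462.
Kestrel's profit: 251.8462·34.8132 - 130·34.8132 - 34.8132² = 3029.8949.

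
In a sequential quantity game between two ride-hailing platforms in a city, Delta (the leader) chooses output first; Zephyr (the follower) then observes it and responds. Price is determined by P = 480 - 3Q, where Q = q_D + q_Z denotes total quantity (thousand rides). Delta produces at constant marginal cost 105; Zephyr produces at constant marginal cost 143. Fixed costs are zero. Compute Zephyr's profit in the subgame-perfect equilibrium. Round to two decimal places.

Solve by backward induction. Given q_D, the follower Zephyr maximises π_Z = (480 - 3q_D - 3q_Z)q_Z - 143q_Z.
Setting the follower's marginal profit to zero, 337 - 3q_D - 6q_Z = 0, i.e. q_Z = (337 - 3q_D)/6.
The leader anticipates this reaction. Substituting into P = 480 - 3Q gives P = 623/2 - (3/2)q_D, so π_D = (623/2 - (3/2)q_D)q_D - 105q_D.
Maximising: ∂π_D/∂q_D = 413/2 - 3q_D = 0, giving q_D = 413/6.
Then q_Z = (337 - 3·(413/6))/6 = 87/4.
Price P = 480 - 3·(1087/12) = 833/4.
Zephyr's profit: (833/4 - 143)·(87/4) = 1419.1875.

1419.19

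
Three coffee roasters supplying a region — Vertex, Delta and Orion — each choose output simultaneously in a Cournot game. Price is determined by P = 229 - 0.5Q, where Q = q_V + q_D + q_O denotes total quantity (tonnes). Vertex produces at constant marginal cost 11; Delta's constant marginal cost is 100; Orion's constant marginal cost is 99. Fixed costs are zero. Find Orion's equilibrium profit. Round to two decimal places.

231.13

Vertex's profit: π_V = (229 - 0.5Q)q_V - (11q_V). Setting ∂π_V/∂q_V = 0: 218 - q_V - (1/2)(q_D + q_O) = 0.
Delta's first-order condition: 129 - q_D - (1/2)(q_V + q_O) = 0.
Orion's first-order condition: 130 - q_O - (1/2)(q_V + q_D) = 0.
Summing all 3 equations gives 477 − 2Q = 0, hence Q = 477/2.
Back-substituting: q_V = (218 − 477/4)/(1/2) = 395/2, q_D = (129 − 477/4)/(1/2) = 39/2, q_O = (130 − 477/4)/(1/2) = 43/2.
Price P = 229 - (1/2)·(477/2) = 439/4.
Orion's profit: (439/4 - 99)·(43/2) = 1849/8.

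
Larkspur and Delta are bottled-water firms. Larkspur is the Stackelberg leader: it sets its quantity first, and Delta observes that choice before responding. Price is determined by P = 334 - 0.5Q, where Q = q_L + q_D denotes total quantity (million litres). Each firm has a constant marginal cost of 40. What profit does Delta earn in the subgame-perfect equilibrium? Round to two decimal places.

The follower Delta best-responds to any q_L: π_D = (334 - 0.5Q)q_D - 40q_D.
∂π_D/∂q_D = 294 - (1/2)q_L - q_D = 0 gives the reaction function q_D = (294 - (1/2)q_L).
Larkspur substitutes q_D(q_L) into its own profit: π_L = q_L(334 - (1/2)q_L - (294 - (1/2)q_L)/2) - 40q_L = (187 - (1/4)q_L)q_L - 40q_L.
Leader FOC: 147 - (1/2)q_L = 0, so q_L = 294.
Then q_D = (294 - (1/2)·294) = 147.
Price P = 334 - (1/2)·441 = 227/2.
Delta's profit: (227/2 - 40)·147 = 10804.5000.

10804.50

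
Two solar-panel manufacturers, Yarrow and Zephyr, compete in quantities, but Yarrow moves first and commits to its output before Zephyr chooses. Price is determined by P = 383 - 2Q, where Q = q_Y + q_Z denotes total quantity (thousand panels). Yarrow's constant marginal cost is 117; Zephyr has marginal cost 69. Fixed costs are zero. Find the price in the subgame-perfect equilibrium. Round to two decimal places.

Solve by backward induction. Given q_Y, the follower Zephyr maximises π_Z = (383 - 2q_Y - 2q_Z)q_Z - 69q_Z.
∂π_Z/∂q_Z = 314 - 2q_Y - 4q_Z = 0 gives the reaction function q_Z = (314 - 2q_Y)/4.
The leader anticipates this reaction. Substituting into P = 383 - 2Q gives P = 226 - q_Y, so π_Y = (226 - q_Y)q_Y - 117q_Y.
The leader's first-order condition 109 - 2q_Y = 0 yields q_Y = 109/2.
Then q_Z = (314 - 2·(109/2))/4 = 205/4.
Total output Q = 423/4, so price P = 383 - 2·(423/4) = 343/2.

171.50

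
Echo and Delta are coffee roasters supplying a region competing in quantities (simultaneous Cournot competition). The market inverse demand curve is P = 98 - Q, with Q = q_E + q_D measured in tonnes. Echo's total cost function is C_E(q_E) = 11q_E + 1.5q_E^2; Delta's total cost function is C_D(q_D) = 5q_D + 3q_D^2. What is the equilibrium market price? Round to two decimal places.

72.85

Echo's profit: π_E = (98 - Q)q_E - (11q_E + (3/2)q_E²). Setting ∂π_E/∂q_E = 0: 87 - 5q_E - (q_D) = 0.
Delta's first-order condition: 93 - 8q_D - (q_E) = 0.
So q_E = (87 - q_D)/5 and q_D = (93 - q_E)/8.
Solving the pair: q_E = 201/13, q_D = 126/13.
Total output Q = 327/13, so price P = 98 - 327/13 = 947/13.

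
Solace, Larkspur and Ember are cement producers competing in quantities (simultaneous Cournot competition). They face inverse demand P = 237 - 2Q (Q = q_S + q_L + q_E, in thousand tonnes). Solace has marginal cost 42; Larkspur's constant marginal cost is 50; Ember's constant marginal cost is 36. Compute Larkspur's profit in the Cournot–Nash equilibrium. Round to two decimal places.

850.78

Solace's profit: π_S = (237 - 2Q)q_S - (42q_S). Setting ∂π_S/∂q_S = 0: 195 - 4q_S - 2(q_L + q_E) = 0.
Larkspur's first-order condition: 187 - 4q_L - 2(q_S + q_E) = 0.
Ember's first-order condition: 201 - 4q_E - 2(q_S + q_L) = 0.
Adding the 3 conditions: 583 − 4Q − 4Q = 0, i.e. Q = 583/8.
Back-substituting: q_S = (195 − 583/4)/2 = 197/8, q_L = (187 − 583/4)/2 = 165/8, q_E = (201 − 583/4)/2 = 221/8.
Price P = 237 - 2·(583/8) = 365/4.
Larkspur's profit: (365/4 - 50)·(165/8) = 850.7813.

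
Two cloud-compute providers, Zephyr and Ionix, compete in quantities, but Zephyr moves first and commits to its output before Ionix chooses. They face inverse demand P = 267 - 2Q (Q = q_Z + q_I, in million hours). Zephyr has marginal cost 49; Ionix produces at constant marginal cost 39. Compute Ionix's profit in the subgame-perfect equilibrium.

The follower Ionix best-responds to any q_Z: π_I = (267 - 2Q)q_I - 39q_I.
∂π_I/∂q_I = 228 - 2q_Z - 4q_I = 0 gives the reaction function q_I = (228 - 2q_Z)/4.
Zephyr substitutes q_I(q_Z) into its own profit: π_Z = q_Z(267 - 2q_Z - (228 - 2q_Z)/2) - 49q_Z = (153 - q_Z)q_Z - 49q_Z.
The leader's first-order condition 104 - 2q_Z = 0 yields q_Z = 52.
Then q_I = (228 - 2·52)/4 = 31.
Price P = 267 - 2·83 = 101.
Ionix's profit: (101 - 39)·31 = 1922.

1922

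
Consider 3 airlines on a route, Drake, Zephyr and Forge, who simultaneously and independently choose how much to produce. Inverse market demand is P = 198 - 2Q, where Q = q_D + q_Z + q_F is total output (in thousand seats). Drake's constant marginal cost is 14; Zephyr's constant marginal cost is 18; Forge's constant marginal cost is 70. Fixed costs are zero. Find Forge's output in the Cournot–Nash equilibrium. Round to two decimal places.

2.50

Drake's profit: π_D = (198 - 2Q)q_D - (14q_D). Setting ∂π_D/∂q_D = 0: 184 - 4q_D - 2(q_Z + q_F) = 0.
Zephyr's first-order condition: 180 - 4q_Z - 2(q_D + q_F) = 0.
Forge's first-order condition: 128 - 4q_F - 2(q_D + q_Z) = 0.
Adding the 3 conditions: 492 − 4Q − 4Q = 0, i.e. Q = 123/2.
Back-substituting: q_D = (184 − 123)/2 = 61/2, q_Z = (180 − 123)/2 = 57/2, q_F = (128 − 123)/2 = 5/2.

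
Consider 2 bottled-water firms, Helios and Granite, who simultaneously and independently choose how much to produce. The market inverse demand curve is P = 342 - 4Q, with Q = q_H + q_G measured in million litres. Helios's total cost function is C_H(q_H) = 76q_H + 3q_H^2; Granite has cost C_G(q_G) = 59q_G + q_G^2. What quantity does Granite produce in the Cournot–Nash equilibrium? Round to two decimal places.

Helios's profit: π_H = (342 - 4Q)q_H - (76q_H + 3q_H²). Setting ∂π_H/∂q_H = 0: 266 - 14q_H - 4(q_G) = 0.
Granite's first-order condition: 283 - 10q_G - 4(q_H) = 0.
Best responses: q_H = (266 - 4q_G)/14, q_G = (283 - 4q_H)/10.
Solving the pair: q_H = 382/31, q_G = 1449/62.

23.37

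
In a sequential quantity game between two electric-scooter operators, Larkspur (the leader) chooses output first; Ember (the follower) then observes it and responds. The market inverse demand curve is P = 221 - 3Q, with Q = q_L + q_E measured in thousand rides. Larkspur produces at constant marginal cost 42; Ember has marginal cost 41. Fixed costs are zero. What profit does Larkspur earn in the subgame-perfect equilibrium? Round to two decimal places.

The follower Ember best-responds to any q_L: π_E = (221 - 3Q)q_E - 41q_E.
∂π_E/∂q_E = 180 - 3q_L - 6q_E = 0 gives the reaction function q_E = (180 - 3q_L)/6.
The leader anticipates this reaction. Substituting into P = 221 - 3Q gives P = 131 - (3/2)q_L, so π_L = (131 - (3/2)q_L)q_L - 42q_L.
Leader FOC: 89 - 3q_L = 0, so q_L = 89/3.
Then q_E = (180 - 3·(89/3))/6 = 91/6.
Price P = 221 - 3·(269/6) = 173/2.
Larkspur's profit: (173/2 - 42)·(89/3) = 1320.1667.

1320.17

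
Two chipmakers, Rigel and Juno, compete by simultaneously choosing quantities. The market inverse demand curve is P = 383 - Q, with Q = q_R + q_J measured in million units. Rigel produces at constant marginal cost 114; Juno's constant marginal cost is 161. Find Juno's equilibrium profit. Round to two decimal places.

Rigel's profit: π_R = (383 - Q)q_R - (114q_R). Setting ∂π_R/∂q_R = 0: 269 - 2q_R - (q_J) = 0.
Juno's profit: π_J = (383 - Q)q_J - (161q_J). Setting ∂π_J/∂q_J = 0: 222 - 2q_J - (q_R) = 0.
Best responses: q_R = (269 - q_J)/2, q_J = (222 - q_R)/2.
Solving the pair: q_R = 316/3, q_J = 175/3.
Price P = 383 - 491/3 = 658/3.
Juno's profit: (658/3 - 161)·(175/3) = 3402.7778.

3402.78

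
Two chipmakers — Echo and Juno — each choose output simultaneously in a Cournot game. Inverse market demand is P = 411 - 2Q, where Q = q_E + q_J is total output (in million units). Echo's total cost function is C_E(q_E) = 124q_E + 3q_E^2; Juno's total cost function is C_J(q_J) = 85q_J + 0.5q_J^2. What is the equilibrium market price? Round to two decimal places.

260.17

Echo's profit: π_E = (411 - 2Q)q_E - (124q_E + 3q_E²). Setting ∂π_E/∂q_E = 0: 287 - 10q_E - 2(q_J) = 0.
Juno's profit: π_J = (411 - 2Q)q_J - (85q_J + (1/2)q_J²). Setting ∂π_J/∂q_J = 0: 326 - 5q_J - 2(q_E) = 0.
Rearranging gives the reaction functions q_E = (287 - 2q_J)/10 and q_J = (326 - 2q_E)/5.
Solving the pair: q_E = 783/46, q_J = 1343/23.
Total output Q = 75.4130, so price P = 411 - 2·75.4130 = 260.1739.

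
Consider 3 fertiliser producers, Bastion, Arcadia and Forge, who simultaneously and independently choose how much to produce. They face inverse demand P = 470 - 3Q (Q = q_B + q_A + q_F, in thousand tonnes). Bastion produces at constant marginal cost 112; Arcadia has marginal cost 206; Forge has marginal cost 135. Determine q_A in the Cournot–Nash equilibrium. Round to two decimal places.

Bastion's profit: π_B = (470 - 3Q)q_B - (112q_B). Setting ∂π_B/∂q_B = 0: 358 - 6q_B - 3(q_A + q_F) = 0.
Arcadia's first-order condition: 264 - 6q_A - 3(q_B + q_F) = 0.
Forge's profit: π_F = (470 - 3Q)q_F - (135q_F). Setting ∂π_F/∂q_F = 0: 335 - 6q_F - 3(q_B + q_A) = 0.
Adding the 3 conditions: 957 − 6Q − 6Q = 0, i.e. Q = 319/4.
Back-substituting: q_B = (358 − 957/4)/3 = 475/12, q_A = (264 − 957/4)/3 = 33/4, q_F = (335 − 957/4)/3 = 383/12.

8.25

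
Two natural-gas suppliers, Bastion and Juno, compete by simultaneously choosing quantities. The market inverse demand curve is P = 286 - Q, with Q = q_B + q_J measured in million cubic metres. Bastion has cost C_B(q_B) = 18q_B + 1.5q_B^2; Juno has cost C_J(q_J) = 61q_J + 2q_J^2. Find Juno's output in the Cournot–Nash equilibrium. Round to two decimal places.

29.55

Bastion's profit: π_B = (286 - Q)q_B - (18q_B + (3/2)q_B²). Setting ∂π_B/∂q_B = 0: 268 - 5q_B - (q_J) = 0.
Juno's profit: π_J = (286 - Q)q_J - (61q_J + 2q_J²). Setting ∂π_J/∂q_J = 0: 225 - 6q_J - (q_B) = 0.
So q_B = (268 - q_J)/5 and q_J = (225 - q_B)/6.
Solving the pair: q_B = 1383/29, q_J = 857/29.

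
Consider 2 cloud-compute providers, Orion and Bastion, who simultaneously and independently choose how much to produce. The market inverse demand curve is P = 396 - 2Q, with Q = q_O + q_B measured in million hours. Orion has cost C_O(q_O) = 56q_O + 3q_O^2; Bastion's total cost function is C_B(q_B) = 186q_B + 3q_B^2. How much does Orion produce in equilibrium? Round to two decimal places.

31.04

Orion's profit: π_O = (396 - 2Q)q_O - (56q_O + 3q_O²). Setting ∂π_O/∂q_O = 0: 340 - 10q_O - 2(q_B) = 0.
Bastion's first-order condition: 210 - 10q_B - 2(q_O) = 0.
So q_O = (340 - 2q_B)/10 and q_B = (210 - 2q_O)/10.
Solving the pair: q_O = 745/24, q_B = 355/24.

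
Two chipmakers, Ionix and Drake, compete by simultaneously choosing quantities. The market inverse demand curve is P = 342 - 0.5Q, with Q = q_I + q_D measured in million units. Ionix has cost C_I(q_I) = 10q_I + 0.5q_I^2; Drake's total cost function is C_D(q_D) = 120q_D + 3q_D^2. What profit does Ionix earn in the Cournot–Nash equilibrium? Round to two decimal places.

Ionix's profit: π_I = (342 - 0.5Q)q_I - (10q_I + (1/2)q_I²). Setting ∂π_I/∂q_I = 0: 332 - 2q_I - (1/2)(q_D) = 0.
Drake's profit: π_D = (342 - 0.5Q)q_D - (120q_D + 3q_D²). Setting ∂π_D/∂q_D = 0: 222 - 7q_D - (1/2)(q_I) = 0.
Best responses: q_I = (332 - (1/2)q_D)/2, q_D = (222 - (1/2)q_I)/7.
Solving the pair: q_I = 160.9455, q_D = 1112/55.
Price P = 342 - (1/2)·181.1636 = 251.4182.
Ionix's profit: 251.4182·160.9455 - 10·160.9455 - (1/2)·160.9455² = 25903.4393.

25903.44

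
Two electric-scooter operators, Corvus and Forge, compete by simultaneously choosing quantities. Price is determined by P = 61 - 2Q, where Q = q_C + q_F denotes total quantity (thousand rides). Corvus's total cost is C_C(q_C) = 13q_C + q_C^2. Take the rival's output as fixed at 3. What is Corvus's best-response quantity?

With the rival's output fixed at 3, Corvus's profit is π_C = (61 - 2·3 - 2q_C)q_C - (13q_C + q_C²) = (55 - 2q_C)q_C - (13q_C + q_C²).
∂π_C/∂q_C = 42 - 6q_C = 0, so q_C = 7.

7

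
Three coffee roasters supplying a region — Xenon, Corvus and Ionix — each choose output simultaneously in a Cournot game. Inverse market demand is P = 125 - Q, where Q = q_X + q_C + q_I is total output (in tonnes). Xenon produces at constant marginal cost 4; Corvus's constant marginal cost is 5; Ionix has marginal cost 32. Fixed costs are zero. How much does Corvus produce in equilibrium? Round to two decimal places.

36.50

Xenon's profit: π_X = (125 - Q)q_X - (4q_X). Setting ∂π_X/∂q_X = 0: 121 - 2q_X - (q_C + q_I) = 0.
Corvus's first-order condition: 120 - 2q_C - (q_X + q_I) = 0.
Ionix's first-order condition: 93 - 2q_I - (q_X + q_C) = 0.
Adding the 3 conditions: 334 − 2Q − 2Q = 0, i.e. Q = 167/2.
Back-substituting: q_X = (121 − 167/2) = 75/2, q_C = (120 − 167/2) = 73/2, q_I = (93 − 167/2) = 19/2.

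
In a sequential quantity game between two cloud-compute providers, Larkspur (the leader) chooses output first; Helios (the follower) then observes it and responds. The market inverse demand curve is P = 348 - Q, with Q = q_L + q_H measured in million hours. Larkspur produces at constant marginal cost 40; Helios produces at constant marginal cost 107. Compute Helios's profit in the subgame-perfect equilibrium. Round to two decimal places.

The follower Helios best-responds to any q_L: π_H = (348 - Q)q_H - 107q_H.
Follower FOC: 241 - q_L - 2q_H = 0, so q_H(q_L) = (241 - q_L)/2.
The leader anticipates this reaction. Substituting into P = 348 - Q gives P = 455/2 - (1/2)q_L, so π_L = (455/2 - (1/2)q_L)q_L - 40q_L.
Leader FOC: 375/2 - q_L = 0, so q_L = 375/2.
Then q_H = (241 - 375/2)/2 = 107/4.
Price P = 348 - 857/4 = 535/4.
Helios's profit: (535/4 - 107)·(107/4) = 715.5625.

715.56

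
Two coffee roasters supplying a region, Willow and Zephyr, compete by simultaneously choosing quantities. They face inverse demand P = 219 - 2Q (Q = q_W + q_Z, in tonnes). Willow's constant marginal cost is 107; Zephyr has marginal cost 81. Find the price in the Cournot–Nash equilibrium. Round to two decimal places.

135.67

Willow's profit: π_W = (219 - 2Q)q_W - (107q_W). Setting ∂π_W/∂q_W = 0: 112 - 4q_W - 2(q_Z) = 0.
Zephyr's profit: π_Z = (219 - 2Q)q_Z - (81q_Z). Setting ∂π_Z/∂q_Z = 0: 138 - 4q_Z - 2(q_W) = 0.
Rearranging gives the reaction functions q_W = (112 - 2q_Z)/4 and q_Z = (138 - 2q_W)/4.
Substituting one into the other gives q_W = 43/3 and q_Z = 82/3.
Total output Q = 125/3, so price P = 219 - 2·(125/3) = 407/3.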